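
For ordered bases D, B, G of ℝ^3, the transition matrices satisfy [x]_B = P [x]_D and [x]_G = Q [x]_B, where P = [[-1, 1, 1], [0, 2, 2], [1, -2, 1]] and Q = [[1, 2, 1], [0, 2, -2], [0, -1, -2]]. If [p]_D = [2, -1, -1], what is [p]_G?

Apply P to get B-coordinates [-4, -4, 3], then Q to get G-coordinates.
The result is [p]_G = [-9, -14, -2].

[-9, -14, -2]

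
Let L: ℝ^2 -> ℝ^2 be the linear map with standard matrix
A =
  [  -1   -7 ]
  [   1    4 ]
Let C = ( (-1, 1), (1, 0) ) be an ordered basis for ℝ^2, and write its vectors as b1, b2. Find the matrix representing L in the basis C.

[[3, 1], [-3, 0]]

With P the matrix whose columns are b1, b2, [L]_C = P^(-1) A P.
Column by column: L(b1) = A b1 = (-6, 3); its C-coordinates (3, -3) give column 1.
Continuing for each basis vector yields [L]_C = [[3, 1], [-3, 0]].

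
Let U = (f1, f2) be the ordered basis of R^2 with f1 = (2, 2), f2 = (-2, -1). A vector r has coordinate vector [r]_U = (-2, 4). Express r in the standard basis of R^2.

(-12, -8)

The coordinates say r = -2f1 + 4f2; adding the scaled basis vectors gives (-12, -8).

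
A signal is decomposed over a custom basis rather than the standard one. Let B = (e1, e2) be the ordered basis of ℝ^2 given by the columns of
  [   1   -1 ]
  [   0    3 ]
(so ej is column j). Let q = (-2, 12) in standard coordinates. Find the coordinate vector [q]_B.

We seek scalars with c_1 e1 + c_2 e2 = q; equivalently solve M c = q where the columns of M are e1, e2.
System: c_1 - c_2 = -2, 0c_1 + 3c_2 = 12; solving gives c_1 = 2, c_2 = 4.
Check: 2e1 + 4e2 = (-2, 12).

(2, 4)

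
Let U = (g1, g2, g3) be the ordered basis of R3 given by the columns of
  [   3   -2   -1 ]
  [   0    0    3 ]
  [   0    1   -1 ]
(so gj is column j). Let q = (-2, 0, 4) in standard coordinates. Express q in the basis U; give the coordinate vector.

Write q = c_1 g1 + ... + c_3 g3 and solve for the c_i.
Row-reducing the augmented matrix [M | q] gives c = (2, 4, 0).
Check: 2g1 + 4g2 + 0·g3 = (-2, 0, 4).

(2, 4, 0)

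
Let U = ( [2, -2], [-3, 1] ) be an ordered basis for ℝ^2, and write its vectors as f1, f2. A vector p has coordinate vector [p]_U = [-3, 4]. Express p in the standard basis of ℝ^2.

p = M [p]_U, where M has columns f1, f2.
Carrying out the matrix-vector product, p = [-18, 10].

[-18, 10]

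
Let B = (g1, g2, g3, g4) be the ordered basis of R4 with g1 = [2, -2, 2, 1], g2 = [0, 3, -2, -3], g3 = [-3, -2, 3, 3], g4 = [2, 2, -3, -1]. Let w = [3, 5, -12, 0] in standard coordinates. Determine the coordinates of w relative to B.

[-3, -3, -1, 3]

Write w = c_1 g1 + ... + c_4 g4 and solve for the c_i.
Solving this 4x4 system gives c = (-3, -3, -1, 3).
Check: -3g1 - 3g2 - g3 + 3g4 = [3, 5, -12, 0].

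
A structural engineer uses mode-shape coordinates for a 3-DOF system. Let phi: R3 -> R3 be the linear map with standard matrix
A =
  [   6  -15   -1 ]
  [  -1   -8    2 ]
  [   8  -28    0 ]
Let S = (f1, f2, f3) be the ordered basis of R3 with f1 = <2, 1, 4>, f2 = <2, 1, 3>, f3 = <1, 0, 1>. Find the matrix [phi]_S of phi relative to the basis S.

[[-3, -2, 2], [1, -2, -1], [-3, 2, 3]]

Let P have columns f1, ..., f3. Then [phi]_S = P^(-1) A P.
Here det P = -1, so P^(-1) is integer; computing A P first and then P^(-1)(A P) gives [[-3, -2, 2], [1, -2, -1], [-3, 2, 3]].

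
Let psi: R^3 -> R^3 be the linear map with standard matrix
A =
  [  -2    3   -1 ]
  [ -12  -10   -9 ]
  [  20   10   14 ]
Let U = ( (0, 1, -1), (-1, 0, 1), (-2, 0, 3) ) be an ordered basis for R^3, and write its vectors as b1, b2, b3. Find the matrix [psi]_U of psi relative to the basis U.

With P the matrix whose columns are b1, ..., b3, [psi]_U = P^(-1) A P.
Column by column: psi(b1) = A b1 = (4, -1, -4); its U-coordinates (-1, -2, -1) give column 1.
Continuing for each basis vector yields [psi]_U = [[-1, 3, -3], [-2, 3, -1], [-1, -2, 0]].

[[-1, 3, -3], [-2, 3, -1], [-1, -2, 0]]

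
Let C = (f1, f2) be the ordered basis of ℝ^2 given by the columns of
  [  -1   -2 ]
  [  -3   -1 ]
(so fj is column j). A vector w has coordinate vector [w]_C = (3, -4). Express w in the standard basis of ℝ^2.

(5, -5)

By definition w = 3f1 - 4f2.
Summing componentwise gives (5, -5).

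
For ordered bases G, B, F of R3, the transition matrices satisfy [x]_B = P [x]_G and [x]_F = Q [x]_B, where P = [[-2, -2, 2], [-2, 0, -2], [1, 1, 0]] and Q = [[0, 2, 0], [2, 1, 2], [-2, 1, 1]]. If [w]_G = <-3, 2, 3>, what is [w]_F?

First [w]_B = P [w]_G = <8, 0, -1>.
Then [w]_F = Q [w]_B = <0, 14, -17>.

<0, 14, -17>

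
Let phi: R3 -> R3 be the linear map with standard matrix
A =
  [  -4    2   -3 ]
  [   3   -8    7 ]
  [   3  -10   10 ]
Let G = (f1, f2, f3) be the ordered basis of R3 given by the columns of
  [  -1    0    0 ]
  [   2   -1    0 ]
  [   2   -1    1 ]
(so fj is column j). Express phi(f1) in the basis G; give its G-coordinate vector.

<-2, 1, 2>

Compute phi(f1) = A f1 = <2, -5, -3> in standard coordinates.
Then write this in G-coordinates: solve for y in y_1 f1 + ... + y_3 f3 = <2, -5, -3>.
This gives y = <-2, 1, 2>, which is column 1 of [phi]_G.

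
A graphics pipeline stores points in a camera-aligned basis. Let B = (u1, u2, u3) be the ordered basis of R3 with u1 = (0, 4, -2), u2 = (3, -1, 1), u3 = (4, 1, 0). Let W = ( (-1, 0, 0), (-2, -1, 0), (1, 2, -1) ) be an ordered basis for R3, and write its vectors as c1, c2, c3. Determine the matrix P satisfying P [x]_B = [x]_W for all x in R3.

Column j of P is [uj]_W, since P maps B-coordinates to W-coordinates.
Expressing u1 in W: u1 = 2c1 + 0·c2 + 2c3, so column 1 of P is (2, 0, 2).
Doing the same for each uj gives P = [[2, -2, -2], [0, -1, -1], [2, -1, 0]].

[[2, -2, -2], [0, -1, -1], [2, -1, 0]]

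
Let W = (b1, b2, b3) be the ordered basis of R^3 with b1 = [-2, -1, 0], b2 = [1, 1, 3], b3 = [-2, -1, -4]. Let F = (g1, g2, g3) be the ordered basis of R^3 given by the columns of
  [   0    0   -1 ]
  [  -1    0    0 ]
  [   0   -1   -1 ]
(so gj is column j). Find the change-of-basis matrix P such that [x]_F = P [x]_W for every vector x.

[[1, -1, 1], [-2, -2, 2], [2, -1, 2]]

Take x = bj: its W-coordinates are the j-th standard unit vector, so P e_j — column j of P — equals [bj]_F.
b1 = g1 - 2g2 + 2g3, giving column 1 = [1, -2, 2]; repeating for each j gives P = [[1, -1, 1], [-2, -2, 2], [2, -1, 2]].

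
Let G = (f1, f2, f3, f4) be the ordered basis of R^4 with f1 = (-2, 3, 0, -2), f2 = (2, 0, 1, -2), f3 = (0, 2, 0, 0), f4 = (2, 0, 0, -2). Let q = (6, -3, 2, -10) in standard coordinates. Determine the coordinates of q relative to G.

(1, 2, -3, 2)

Write q = c_1 f1 + ... + c_4 f4 and solve for the c_i.
Row-reducing the augmented matrix [M | q] gives c = (1, 2, -3, 2).
Check: f1 + 2f2 - 3f3 + 2f4 = (6, -3, 2, -10).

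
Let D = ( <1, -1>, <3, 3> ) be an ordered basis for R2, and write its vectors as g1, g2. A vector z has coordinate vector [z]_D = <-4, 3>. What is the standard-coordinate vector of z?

<5, 13>

The coordinates say z = -4g1 + 3g2; adding the scaled basis vectors gives <5, 13>.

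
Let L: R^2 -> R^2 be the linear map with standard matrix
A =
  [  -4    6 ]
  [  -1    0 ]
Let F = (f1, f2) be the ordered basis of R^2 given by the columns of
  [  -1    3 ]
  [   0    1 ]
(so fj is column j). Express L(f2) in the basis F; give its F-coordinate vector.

<-3, -3>

Column 2 of [L]_F is the F-coordinate vector of L(f2).
In standard coordinates L(f2) = A f2 = <-6, -3>.
Converting to F: <-6, -3> = -3f1 - 3f2, so the coordinate vector is <-3, -3>.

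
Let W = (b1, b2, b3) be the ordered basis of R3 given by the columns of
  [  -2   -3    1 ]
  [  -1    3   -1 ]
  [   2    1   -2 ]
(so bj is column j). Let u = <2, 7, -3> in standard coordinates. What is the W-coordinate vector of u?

Write u = c_1 b1 + ... + c_3 b3 and solve for the c_i.
Gaussian elimination on [M | u] yields c = (-3, 1, -1).
Check: -3b1 + b2 - b3 = <2, 7, -3>.

<-3, 1, -1>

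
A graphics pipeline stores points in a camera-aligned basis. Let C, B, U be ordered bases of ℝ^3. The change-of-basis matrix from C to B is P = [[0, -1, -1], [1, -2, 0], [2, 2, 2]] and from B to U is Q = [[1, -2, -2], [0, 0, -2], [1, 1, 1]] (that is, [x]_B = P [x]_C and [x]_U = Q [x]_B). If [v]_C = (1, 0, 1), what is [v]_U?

Composing the changes, [v]_U = Q P [v]_C.
Q P = [[-6, -1, -5], [-4, -4, -4], [3, -1, 1]]; applying this to (1, 0, 1) gives (-11, -8, 4).

(-11, -8, 4)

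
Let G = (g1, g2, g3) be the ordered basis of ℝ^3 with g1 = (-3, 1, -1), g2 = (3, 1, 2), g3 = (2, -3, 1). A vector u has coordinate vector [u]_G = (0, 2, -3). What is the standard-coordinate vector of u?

(0, 11, 1)

u = M [u]_G, where M has columns g1, ..., g3.
Carrying out the matrix-vector product, u = (0, 11, 1).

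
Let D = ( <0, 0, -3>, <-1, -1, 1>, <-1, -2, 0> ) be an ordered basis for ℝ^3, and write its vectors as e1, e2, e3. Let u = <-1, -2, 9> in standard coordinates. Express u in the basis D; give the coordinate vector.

<-3, 0, 1>

We seek scalars with c_1 e1 + ... + c_3 e3 = u; equivalently solve M c = u where the columns of M are e1, ..., e3.
Row-reducing the augmented matrix [M | u] gives c = (-3, 0, 1).
Check: -3e1 + 0·e2 + e3 = <-1, -2, 9>.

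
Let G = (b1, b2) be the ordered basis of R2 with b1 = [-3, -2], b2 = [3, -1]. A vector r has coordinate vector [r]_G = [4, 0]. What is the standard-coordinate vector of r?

By definition r = 4b1 + 0·b2.
Summing componentwise gives [-12, -8].

[-12, -8]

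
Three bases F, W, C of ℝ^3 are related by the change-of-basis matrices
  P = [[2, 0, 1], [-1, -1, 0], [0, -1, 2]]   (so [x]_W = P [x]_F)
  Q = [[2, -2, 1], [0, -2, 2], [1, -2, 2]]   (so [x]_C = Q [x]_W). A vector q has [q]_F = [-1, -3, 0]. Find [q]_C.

Composing the changes, [q]_C = Q P [q]_F.
Q P = [[6, 1, 4], [2, 0, 4], [4, 0, 5]]; applying this to [-1, -3, 0] gives [-9, -2, -4].

[-9, -2, -4]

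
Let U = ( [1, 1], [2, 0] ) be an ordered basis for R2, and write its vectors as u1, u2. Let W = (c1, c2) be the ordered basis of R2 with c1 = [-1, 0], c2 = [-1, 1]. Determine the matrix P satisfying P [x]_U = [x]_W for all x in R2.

[[-2, -2], [1, 0]]

Let M have columns uj and N have columns cj. Then for every x, N [x]_W = x = M [x]_U, so P = N^(-1) M.
Since det N = -1, N^(-1) has integer entries; multiplying gives P = [[-2, -2], [1, 0]].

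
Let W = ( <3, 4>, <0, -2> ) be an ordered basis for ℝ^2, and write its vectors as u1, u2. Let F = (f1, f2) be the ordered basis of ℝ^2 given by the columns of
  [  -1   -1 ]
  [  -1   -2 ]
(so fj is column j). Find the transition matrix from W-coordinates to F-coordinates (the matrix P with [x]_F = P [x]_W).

Column j of P is [uj]_F, since P maps W-coordinates to F-coordinates.
Expressing u1 in F: u1 = -2f1 - f2, so column 1 of P is <-2, -1>.
Doing the same for each uj gives P = [[-2, -2], [-1, 2]].

[[-2, -2], [-1, 2]]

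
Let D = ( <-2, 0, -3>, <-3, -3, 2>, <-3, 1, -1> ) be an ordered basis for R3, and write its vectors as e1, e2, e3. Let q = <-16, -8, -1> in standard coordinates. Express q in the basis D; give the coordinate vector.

<2, 3, 1>

Write q = c_1 e1 + ... + c_3 e3 and solve for the c_i.
Solving this 3x3 system gives c = (2, 3, 1).
Check: 2e1 + 3e2 + e3 = <-16, -8, -1>.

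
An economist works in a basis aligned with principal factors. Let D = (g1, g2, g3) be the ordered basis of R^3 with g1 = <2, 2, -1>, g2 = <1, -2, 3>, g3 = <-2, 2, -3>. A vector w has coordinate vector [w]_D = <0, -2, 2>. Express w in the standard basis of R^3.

By definition w = 0·g1 - 2g2 + 2g3.
Summing componentwise gives <-6, 8, -12>.

<-6, 8, -12>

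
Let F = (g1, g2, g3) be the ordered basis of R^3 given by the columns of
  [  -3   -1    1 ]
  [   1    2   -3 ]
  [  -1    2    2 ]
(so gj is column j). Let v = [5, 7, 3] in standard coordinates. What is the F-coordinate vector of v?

[v]_F is the unique c with M c = v, where M has columns g1, ..., g3.
Row-reducing the augmented matrix [M | v] gives c = (-3, 2, -2).
Check: -3g1 + 2g2 - 2g3 = [5, 7, 3].

[-3, 2, -2]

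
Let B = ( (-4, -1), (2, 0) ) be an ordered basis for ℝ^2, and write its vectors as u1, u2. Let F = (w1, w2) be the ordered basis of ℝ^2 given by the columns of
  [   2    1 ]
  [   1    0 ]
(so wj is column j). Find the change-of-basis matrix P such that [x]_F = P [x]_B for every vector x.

[[-1, 0], [-2, 2]]

Let M have columns uj and N have columns wj. Then for every x, N [x]_F = x = M [x]_B, so P = N^(-1) M.
Since det N = -1, N^(-1) has integer entries; multiplying gives P = [[-1, 0], [-2, 2]].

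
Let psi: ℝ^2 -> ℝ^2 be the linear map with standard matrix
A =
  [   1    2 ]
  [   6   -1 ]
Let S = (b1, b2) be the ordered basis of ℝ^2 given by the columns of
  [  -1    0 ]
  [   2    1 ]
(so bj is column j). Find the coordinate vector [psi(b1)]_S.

[-3, -2]

Column 1 of [psi]_S is the S-coordinate vector of psi(b1).
In standard coordinates psi(b1) = A b1 = [3, -8].
Converting to S: [3, -8] = -3b1 - 2b2, so the coordinate vector is [-3, -2].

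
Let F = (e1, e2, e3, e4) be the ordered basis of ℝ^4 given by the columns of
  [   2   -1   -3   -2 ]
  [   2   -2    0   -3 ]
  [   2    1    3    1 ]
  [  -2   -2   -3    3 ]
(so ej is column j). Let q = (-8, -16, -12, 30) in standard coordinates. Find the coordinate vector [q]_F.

(-4, -2, -2, 4)

Write q = c_1 e1 + ... + c_4 e4 and solve for the c_i.
Gaussian elimination on [M | q] yields c = (-4, -2, -2, 4).
Check: -4e1 - 2e2 - 2e3 + 4e4 = (-8, -16, -12, 30).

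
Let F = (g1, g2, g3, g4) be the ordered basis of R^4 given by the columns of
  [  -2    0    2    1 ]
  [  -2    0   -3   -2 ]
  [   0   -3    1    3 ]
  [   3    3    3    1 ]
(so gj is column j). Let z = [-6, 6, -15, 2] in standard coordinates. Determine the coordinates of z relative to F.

[1, 1, 0, -4]

[z]_F is the unique c with M c = z, where M has columns g1, ..., g4.
Gaussian elimination on [M | z] yields c = (1, 1, 0, -4).
Check: g1 + g2 + 0·g3 - 4g4 = [-6, 6, -15, 2].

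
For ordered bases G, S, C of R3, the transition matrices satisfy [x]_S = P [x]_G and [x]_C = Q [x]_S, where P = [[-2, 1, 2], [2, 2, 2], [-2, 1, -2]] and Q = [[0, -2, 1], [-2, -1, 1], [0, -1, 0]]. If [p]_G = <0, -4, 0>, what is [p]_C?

Composing the changes, [p]_C = Q P [p]_G.
Q P = [[-6, -3, -6], [0, -3, -8], [-2, -2, -2]]; applying this to <0, -4, 0> gives <12, 12, 8>.

<12, 12, 8>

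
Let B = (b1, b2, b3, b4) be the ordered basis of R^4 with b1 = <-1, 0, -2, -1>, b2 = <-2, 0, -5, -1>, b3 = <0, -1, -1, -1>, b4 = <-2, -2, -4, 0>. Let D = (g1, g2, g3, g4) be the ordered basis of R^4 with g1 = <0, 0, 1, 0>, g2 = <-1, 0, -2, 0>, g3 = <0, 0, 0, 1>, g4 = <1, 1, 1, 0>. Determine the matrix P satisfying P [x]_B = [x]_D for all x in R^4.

[[0, -1, -2, -2], [1, 2, -1, 0], [-1, -1, -1, 0], [0, 0, -1, -2]]

Take x = bj: its B-coordinates are the j-th standard unit vector, so P e_j — column j of P — equals [bj]_D.
b1 = 0·g1 + g2 - g3 + 0·g4, giving column 1 = <0, 1, -1, 0>; repeating for each j gives P = [[0, -1, -2, -2], [1, 2, -1, 0], [-1, -1, -1, 0], [0, 0, -1, -2]].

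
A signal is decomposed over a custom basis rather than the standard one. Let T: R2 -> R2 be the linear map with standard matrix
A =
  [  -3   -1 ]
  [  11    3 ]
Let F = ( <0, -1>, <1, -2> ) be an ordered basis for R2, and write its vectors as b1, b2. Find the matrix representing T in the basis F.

Let P have columns b1, b2. Then [T]_F = P^(-1) A P.
Here det P = 1, so P^(-1) is integer; computing A P first and then P^(-1)(A P) gives [[1, -3], [1, -1]].

[[1, -3], [1, -1]]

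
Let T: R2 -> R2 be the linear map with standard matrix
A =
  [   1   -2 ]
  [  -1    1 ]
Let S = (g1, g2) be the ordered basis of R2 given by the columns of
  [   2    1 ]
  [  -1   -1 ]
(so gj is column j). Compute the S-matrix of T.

[[1, 1], [2, 1]]

Let P have columns g1, g2. Then [T]_S = P^(-1) A P.
Here det P = -1, so P^(-1) is integer; computing A P first and then P^(-1)(A P) gives [[1, 1], [2, 1]].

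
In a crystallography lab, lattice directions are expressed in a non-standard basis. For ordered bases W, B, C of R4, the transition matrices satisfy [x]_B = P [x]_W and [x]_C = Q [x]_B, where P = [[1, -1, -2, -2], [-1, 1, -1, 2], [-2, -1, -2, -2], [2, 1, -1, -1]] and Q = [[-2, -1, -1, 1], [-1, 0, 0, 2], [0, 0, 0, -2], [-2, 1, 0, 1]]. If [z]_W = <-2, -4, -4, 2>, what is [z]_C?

<-36, -18, 12, -12>

Apply P to get B-coordinates <6, 6, 12, -6>, then Q to get C-coordinates.
The result is [z]_C = <-36, -18, 12, -12>.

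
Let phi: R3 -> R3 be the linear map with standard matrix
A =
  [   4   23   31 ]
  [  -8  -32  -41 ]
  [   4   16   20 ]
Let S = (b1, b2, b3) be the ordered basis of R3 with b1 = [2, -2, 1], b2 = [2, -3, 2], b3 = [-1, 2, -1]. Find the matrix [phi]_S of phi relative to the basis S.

[[-3, 1, 3], [-1, -2, 1], [-1, -3, -3]]

The j-th column of [phi]_S is [phi(bj)]_S.
phi(b1) = A b1 = [-7, 7, -4] = -3b1 - b2 - b3, so column 1 is [-3, -1, -1].
Repeating for b2, b3 and assembling the columns gives [[-3, 1, 3], [-1, -2, 1], [-1, -3, -3]].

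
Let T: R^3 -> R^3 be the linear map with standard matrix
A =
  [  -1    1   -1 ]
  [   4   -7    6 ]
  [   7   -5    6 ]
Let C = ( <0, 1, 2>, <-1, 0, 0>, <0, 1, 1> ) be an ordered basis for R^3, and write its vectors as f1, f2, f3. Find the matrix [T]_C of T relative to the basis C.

[[2, -3, 2], [1, -1, 0], [3, -1, -3]]

With P the matrix whose columns are f1, ..., f3, [T]_C = P^(-1) A P.
Column by column: T(f1) = A f1 = <-1, 5, 7>; its C-coordinates <2, 1, 3> give column 1.
Continuing for each basis vector yields [T]_C = [[2, -3, 2], [1, -1, 0], [3, -1, -3]].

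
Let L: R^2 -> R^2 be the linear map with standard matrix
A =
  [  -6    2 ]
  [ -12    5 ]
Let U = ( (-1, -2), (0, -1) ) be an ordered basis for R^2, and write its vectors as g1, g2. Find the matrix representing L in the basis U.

With P the matrix whose columns are g1, g2, [L]_U = P^(-1) A P.
Column by column: L(g1) = A g1 = (2, 2); its U-coordinates (-2, 2) give column 1.
Continuing for each basis vector yields [L]_U = [[-2, 2], [2, 1]].

[[-2, 2], [2, 1]]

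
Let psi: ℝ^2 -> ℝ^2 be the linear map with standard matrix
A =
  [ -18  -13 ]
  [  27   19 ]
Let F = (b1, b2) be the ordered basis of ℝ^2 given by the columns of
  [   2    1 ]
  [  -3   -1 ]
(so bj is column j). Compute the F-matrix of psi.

The j-th column of [psi]_F is [psi(bj)]_F.
psi(b1) = A b1 = <3, -3> = 0·b1 + 3b2, so column 1 is <0, 3>.
Repeating for b2 and assembling the columns gives [[0, -3], [3, 1]].

[[0, -3], [3, 1]]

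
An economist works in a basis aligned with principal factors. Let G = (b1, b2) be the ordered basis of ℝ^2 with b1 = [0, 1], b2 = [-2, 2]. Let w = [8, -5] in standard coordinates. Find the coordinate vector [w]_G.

Write w = c_1 b1 + c_2 b2 and solve for the c_i.
System: 0c_1 - 2c_2 = 8, c_1 + 2c_2 = -5; solving gives c_1 = 3, c_2 = -4.
Check: 3b1 - 4b2 = [8, -5].

[3, -4]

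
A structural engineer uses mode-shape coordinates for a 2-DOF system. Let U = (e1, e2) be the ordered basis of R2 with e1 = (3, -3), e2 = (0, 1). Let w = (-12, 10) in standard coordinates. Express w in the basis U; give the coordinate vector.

[w]_U is the unique c with M c = w, where M has columns e1, e2.
System: 3c_1 + 0c_2 = -12, -3c_1 + c_2 = 10; solving gives c_1 = -4, c_2 = -2.
Check: -4e1 - 2e2 = (-12, 10).

(-4, -2)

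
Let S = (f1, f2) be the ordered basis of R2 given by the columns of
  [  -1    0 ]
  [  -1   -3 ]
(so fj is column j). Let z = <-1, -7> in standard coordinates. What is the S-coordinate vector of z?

Write z = c_1 f1 + c_2 f2 and solve for the c_i.
System: -c_1 + 0c_2 = -1, -c_1 - 3c_2 = -7; solving gives c_1 = 1, c_2 = 2.
Check: f1 + 2f2 = <-1, -7>.

<1, 2>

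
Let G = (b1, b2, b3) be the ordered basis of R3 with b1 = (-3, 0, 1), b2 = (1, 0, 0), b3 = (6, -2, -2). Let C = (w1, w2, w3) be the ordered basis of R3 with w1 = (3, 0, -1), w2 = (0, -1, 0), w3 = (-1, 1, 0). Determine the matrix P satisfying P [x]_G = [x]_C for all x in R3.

[[-1, 0, 2], [0, -1, 2], [0, -1, 0]]

Let M have columns bj and N have columns wj. Then for every x, N [x]_C = x = M [x]_G, so P = N^(-1) M.
Since det N = 1, N^(-1) has integer entries; multiplying gives P = [[-1, 0, 2], [0, -1, 2], [0, -1, 0]].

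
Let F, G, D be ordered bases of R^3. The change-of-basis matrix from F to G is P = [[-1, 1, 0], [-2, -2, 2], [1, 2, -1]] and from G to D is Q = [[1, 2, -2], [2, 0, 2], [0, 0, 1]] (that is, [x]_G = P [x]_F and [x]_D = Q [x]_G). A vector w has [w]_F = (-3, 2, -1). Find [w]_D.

(1, 14, 2)

Apply P to get G-coordinates (5, 0, 2), then Q to get D-coordinates.
The result is [w]_D = (1, 14, 2).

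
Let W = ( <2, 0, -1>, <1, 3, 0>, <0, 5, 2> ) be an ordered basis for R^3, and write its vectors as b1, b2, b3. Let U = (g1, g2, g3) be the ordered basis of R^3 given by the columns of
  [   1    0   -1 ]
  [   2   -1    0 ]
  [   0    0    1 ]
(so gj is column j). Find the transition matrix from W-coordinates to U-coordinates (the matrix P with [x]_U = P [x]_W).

[[1, 1, 2], [2, -1, -1], [-1, 0, 2]]

Column j of P is [bj]_U, since P maps W-coordinates to U-coordinates.
Expressing b1 in U: b1 = g1 + 2g2 - g3, so column 1 of P is <1, 2, -1>.
Doing the same for each bj gives P = [[1, 1, 2], [2, -1, -1], [-1, 0, 2]].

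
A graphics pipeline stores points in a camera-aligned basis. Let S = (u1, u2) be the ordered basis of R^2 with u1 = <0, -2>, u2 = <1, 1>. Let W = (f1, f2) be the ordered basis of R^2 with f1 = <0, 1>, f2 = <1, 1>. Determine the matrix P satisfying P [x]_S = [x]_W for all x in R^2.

[[-2, 0], [0, 1]]

Column j of P is [uj]_W, since P maps S-coordinates to W-coordinates.
Expressing u1 in W: u1 = -2f1 + 0·f2, so column 1 of P is <-2, 0>.
Doing the same for each uj gives P = [[-2, 0], [0, 1]].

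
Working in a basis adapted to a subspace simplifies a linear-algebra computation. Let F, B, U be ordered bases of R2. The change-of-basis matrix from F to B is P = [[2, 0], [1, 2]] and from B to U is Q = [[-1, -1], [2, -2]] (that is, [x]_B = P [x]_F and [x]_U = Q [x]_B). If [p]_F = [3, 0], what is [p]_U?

[-9, 6]

Apply P to get B-coordinates [6, 3], then Q to get U-coordinates.
The result is [p]_U = [-9, 6].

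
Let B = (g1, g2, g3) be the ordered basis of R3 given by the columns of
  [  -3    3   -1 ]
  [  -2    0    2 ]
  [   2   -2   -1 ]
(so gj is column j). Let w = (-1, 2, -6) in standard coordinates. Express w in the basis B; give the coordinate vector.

Write w = c_1 g1 + ... + c_3 g3 and solve for the c_i.
Row-reducing the augmented matrix [M | w] gives c = (3, 4, 4).
Check: 3g1 + 4g2 + 4g3 = (-1, 2, -6).

(3, 4, 4)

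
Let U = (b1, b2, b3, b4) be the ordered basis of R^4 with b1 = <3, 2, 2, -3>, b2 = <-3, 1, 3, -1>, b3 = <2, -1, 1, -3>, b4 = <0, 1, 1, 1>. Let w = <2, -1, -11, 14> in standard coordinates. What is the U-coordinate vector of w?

<-1, -3, -2, 2>

[w]_U is the unique c with M c = w, where M has columns b1, ..., b4.
Solving this 4x4 system gives c = (-1, -3, -2, 2).
Check: -b1 - 3b2 - 2b3 + 2b4 = <2, -1, -11, 14>.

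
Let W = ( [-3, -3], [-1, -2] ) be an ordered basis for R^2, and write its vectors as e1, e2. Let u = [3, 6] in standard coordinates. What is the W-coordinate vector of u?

Write u = c_1 e1 + c_2 e2 and solve for the c_i.
System: -3c_1 - c_2 = 3, -3c_1 - 2c_2 = 6; solving gives c_1 = 0, c_2 = -3.
Check: 0·e1 - 3e2 = [3, 6].

[0, -3]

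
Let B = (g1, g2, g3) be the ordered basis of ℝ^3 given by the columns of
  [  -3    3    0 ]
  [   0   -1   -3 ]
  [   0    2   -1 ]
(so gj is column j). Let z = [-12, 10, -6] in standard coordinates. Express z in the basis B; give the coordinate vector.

[0, -4, -2]

[z]_B is the unique c with M c = z, where M has columns g1, ..., g3.
Solving this 3x3 system gives c = (0, -4, -2).
Check: 0·g1 - 4g2 - 2g3 = [-12, 10, -6].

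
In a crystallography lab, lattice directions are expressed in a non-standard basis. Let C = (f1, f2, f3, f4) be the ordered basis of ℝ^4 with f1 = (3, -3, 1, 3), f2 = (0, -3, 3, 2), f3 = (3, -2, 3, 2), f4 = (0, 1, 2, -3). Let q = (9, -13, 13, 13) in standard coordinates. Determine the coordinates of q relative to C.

(0, 2, 3, -1)

We seek scalars with c_1 f1 + ... + c_4 f4 = q; equivalently solve M c = q where the columns of M are f1, ..., f4.
Solving this 4x4 system gives c = (0, 2, 3, -1).
Check: 0·f1 + 2f2 + 3f3 - f4 = (9, -13, 13, 13).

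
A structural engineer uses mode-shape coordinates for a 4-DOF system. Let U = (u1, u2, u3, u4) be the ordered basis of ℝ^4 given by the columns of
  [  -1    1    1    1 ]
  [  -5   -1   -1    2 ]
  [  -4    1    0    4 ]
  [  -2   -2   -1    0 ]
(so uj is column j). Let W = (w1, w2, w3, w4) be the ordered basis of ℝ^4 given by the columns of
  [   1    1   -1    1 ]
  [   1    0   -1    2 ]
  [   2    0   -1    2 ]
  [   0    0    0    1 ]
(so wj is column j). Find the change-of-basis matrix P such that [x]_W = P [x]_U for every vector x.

Take x = uj: its U-coordinates are the j-th standard unit vector, so P e_j — column j of P — equals [uj]_W.
u1 = w1 + 2w2 + 2w3 - 2w4, giving column 1 = (1, 2, 2, -2); repeating for each j gives P = [[1, 2, 1, 2], [2, 0, 1, -1], [2, -1, 0, 0], [-2, -2, -1, 0]].

[[1, 2, 1, 2], [2, 0, 1, -1], [2, -1, 0, 0], [-2, -2, -1, 0]]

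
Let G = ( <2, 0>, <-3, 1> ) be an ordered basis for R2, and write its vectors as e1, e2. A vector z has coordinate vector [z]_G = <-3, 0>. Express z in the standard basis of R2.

<-6, 0>

z = M [z]_G, where M has columns e1, e2.
Carrying out the matrix-vector product, z = <-6, 0>.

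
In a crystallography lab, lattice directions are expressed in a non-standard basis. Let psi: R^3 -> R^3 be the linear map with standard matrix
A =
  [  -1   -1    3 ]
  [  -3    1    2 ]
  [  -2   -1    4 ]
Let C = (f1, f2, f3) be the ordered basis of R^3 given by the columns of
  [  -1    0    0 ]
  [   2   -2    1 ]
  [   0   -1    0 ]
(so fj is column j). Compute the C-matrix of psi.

The j-th column of [psi]_C is [psi(fj)]_C.
psi(f1) = A f1 = (-1, 5, 0) = f1 + 0·f2 + 3f3, so column 1 is (1, 0, 3).
Repeating for f2, f3 and assembling the columns gives [[1, 1, 1], [0, 2, 1], [3, -2, 1]].

[[1, 1, 1], [0, 2, 1], [3, -2, 1]]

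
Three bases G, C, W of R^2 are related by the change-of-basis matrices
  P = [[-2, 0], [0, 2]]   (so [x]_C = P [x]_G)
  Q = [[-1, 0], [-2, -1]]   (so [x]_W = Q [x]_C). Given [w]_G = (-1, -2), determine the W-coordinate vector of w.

(-2, 0)

First [w]_C = P [w]_G = (2, -4).
Then [w]_W = Q [w]_C = (-2, 0).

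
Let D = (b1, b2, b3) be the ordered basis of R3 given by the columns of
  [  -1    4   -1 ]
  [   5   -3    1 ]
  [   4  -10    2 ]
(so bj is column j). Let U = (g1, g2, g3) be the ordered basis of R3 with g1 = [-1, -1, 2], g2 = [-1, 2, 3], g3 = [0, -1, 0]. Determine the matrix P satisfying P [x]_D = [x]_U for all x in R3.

Take x = bj: its D-coordinates are the j-th standard unit vector, so P e_j — column j of P — equals [bj]_U.
b1 = -g1 + 2g2 + 0·g3, giving column 1 = [-1, 2, 0]; repeating for each j gives P = [[-1, -2, 1], [2, -2, 0], [0, 1, -2]].

[[-1, -2, 1], [2, -2, 0], [0, 1, -2]]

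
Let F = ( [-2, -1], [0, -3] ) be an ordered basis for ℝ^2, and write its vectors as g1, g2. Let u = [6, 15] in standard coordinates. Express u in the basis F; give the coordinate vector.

[-3, -4]

We seek scalars with c_1 g1 + c_2 g2 = u; equivalently solve M c = u where the columns of M are g1, g2.
System: -2c_1 + 0c_2 = 6, -c_1 - 3c_2 = 15; solving gives c_1 = -3, c_2 = -4.
Check: -3g1 - 4g2 = [6, 15].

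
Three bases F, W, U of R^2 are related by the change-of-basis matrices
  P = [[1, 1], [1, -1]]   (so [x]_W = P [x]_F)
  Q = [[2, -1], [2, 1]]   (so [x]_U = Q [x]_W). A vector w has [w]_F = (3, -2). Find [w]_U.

(-3, 7)

First [w]_W = P [w]_F = (1, 5).
Then [w]_U = Q [w]_W = (-3, 7).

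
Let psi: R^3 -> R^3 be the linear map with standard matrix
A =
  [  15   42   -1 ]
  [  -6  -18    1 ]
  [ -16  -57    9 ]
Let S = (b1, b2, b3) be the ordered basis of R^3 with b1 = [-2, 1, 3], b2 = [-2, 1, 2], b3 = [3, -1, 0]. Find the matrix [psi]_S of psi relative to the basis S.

The j-th column of [psi]_S is [psi(bj)]_S.
psi(b1) = A b1 = [9, -3, 2] = 2b1 - 2b2 + 3b3, so column 1 is [2, -2, 3].
Repeating for b2, b3 and assembling the columns gives [[2, -3, 3], [-2, 1, 0], [3, 2, 3]].

[[2, -3, 3], [-2, 1, 0], [3, 2, 3]]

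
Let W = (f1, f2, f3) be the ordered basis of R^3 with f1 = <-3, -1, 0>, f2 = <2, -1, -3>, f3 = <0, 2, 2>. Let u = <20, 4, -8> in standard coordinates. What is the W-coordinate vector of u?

Write u = c_1 f1 + ... + c_3 f3 and solve for the c_i.
Row-reducing the augmented matrix [M | u] gives c = (-4, 4, 2).
Check: -4f1 + 4f2 + 2f3 = <20, 4, -8>.

<-4, 4, 2>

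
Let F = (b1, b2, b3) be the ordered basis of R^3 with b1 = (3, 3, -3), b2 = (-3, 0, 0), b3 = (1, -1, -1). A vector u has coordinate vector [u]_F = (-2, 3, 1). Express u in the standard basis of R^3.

(-14, -7, 5)

The coordinates say u = -2b1 + 3b2 + b3; adding the scaled basis vectors gives (-14, -7, 5).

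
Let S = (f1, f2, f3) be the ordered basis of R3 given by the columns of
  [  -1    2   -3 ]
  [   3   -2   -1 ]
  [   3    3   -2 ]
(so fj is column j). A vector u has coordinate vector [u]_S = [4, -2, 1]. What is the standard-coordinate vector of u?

[-11, 15, 4]

The coordinates say u = 4f1 - 2f2 + f3; adding the scaled basis vectors gives [-11, 15, 4].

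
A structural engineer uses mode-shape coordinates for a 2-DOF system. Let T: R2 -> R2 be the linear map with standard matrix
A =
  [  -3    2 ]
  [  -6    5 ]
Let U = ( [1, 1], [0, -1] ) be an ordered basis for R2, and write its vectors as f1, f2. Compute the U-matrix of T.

The j-th column of [T]_U is [T(fj)]_U.
T(f1) = A f1 = [-1, -1] = -f1 + 0·f2, so column 1 is [-1, 0].
Repeating for f2 and assembling the columns gives [[-1, -2], [0, 3]].

[[-1, -2], [0, 3]]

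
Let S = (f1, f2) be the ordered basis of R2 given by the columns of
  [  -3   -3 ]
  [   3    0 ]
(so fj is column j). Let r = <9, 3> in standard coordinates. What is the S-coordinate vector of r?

<1, -4>

Write r = c_1 f1 + c_2 f2 and solve for the c_i.
System: -3c_1 - 3c_2 = 9, 3c_1 + 0c_2 = 3; solving gives c_1 = 1, c_2 = -4.
Check: f1 - 4f2 = <9, 3>.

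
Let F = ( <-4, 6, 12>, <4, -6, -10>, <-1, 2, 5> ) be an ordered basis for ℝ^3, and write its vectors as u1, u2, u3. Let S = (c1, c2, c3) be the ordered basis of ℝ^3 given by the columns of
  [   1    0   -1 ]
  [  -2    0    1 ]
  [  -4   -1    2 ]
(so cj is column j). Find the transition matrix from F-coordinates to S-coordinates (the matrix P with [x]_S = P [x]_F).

Column j of P is [uj]_S, since P maps F-coordinates to S-coordinates.
Expressing u1 in S: u1 = -2c1 + 0·c2 + 2c3, so column 1 of P is <-2, 0, 2>.
Doing the same for each uj gives P = [[-2, 2, -1], [0, -2, -1], [2, -2, 0]].

[[-2, 2, -1], [0, -2, -1], [2, -2, 0]]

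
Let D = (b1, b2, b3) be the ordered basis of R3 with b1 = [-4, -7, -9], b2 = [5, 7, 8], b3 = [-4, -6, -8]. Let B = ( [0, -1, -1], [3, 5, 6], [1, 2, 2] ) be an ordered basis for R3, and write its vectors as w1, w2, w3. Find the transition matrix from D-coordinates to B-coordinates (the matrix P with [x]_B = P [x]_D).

[[1, 2, 0], [-2, 1, -2], [2, 2, 2]]

Take x = bj: its D-coordinates are the j-th standard unit vector, so P e_j — column j of P — equals [bj]_B.
b1 = w1 - 2w2 + 2w3, giving column 1 = [1, -2, 2]; repeating for each j gives P = [[1, 2, 0], [-2, 1, -2], [2, 2, 2]].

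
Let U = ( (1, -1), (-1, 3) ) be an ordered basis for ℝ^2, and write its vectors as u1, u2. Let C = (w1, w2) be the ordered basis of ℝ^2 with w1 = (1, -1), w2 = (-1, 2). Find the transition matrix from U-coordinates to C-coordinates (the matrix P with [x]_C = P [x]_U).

[[1, 1], [0, 2]]

Column j of P is [uj]_C, since P maps U-coordinates to C-coordinates.
Expressing u1 in C: u1 = w1 + 0·w2, so column 1 of P is (1, 0).
Doing the same for each uj gives P = [[1, 1], [0, 2]].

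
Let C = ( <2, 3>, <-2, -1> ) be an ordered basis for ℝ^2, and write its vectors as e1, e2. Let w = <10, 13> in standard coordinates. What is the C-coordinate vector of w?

Write w = c_1 e1 + c_2 e2 and solve for the c_i.
System: 2c_1 - 2c_2 = 10, 3c_1 - c_2 = 13; solving gives c_1 = 4, c_2 = -1.
Check: 4e1 - e2 = <10, 13>.

<4, -1>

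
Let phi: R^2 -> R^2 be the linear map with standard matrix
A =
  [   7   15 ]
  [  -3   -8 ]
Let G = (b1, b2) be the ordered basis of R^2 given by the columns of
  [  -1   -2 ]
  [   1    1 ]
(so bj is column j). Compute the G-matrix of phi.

The j-th column of [phi]_G is [phi(bj)]_G.
phi(b1) = A b1 = <8, -5> = -2b1 - 3b2, so column 1 is <-2, -3>.
Repeating for b2 and assembling the columns gives [[-2, -3], [-3, 1]].

[[-2, -3], [-3, 1]]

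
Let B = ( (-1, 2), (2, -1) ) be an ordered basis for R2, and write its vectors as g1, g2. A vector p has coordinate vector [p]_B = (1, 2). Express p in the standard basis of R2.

(3, 0)

p = M [p]_B, where M has columns g1, g2.
Carrying out the matrix-vector product, p = (3, 0).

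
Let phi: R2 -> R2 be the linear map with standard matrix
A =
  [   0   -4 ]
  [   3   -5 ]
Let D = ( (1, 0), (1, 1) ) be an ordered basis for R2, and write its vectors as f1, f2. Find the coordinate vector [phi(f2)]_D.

Compute phi(f2) = A f2 = (-4, -2) in standard coordinates.
Then write this in D-coordinates: solve for y in y_1 f1 + y_2 f2 = (-4, -2).
This gives y = (-2, -2), which is column 2 of [phi]_D.

(-2, -2)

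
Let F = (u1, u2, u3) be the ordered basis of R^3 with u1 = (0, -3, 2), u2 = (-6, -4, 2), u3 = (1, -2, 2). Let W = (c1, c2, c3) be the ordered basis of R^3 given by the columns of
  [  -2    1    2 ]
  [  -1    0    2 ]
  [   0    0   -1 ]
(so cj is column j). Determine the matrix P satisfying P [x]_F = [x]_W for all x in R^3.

[[-1, 0, -2], [2, -2, 1], [-2, -2, -2]]

Let M have columns uj and N have columns cj. Then for every x, N [x]_W = x = M [x]_F, so P = N^(-1) M.
Since det N = -1, N^(-1) has integer entries; multiplying gives P = [[-1, 0, -2], [2, -2, 1], [-2, -2, -2]].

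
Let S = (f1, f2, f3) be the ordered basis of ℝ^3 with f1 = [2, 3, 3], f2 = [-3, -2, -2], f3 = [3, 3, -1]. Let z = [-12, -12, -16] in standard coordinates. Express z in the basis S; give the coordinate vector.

[-3, 3, 1]

[z]_S is the unique c with M c = z, where M has columns f1, ..., f3.
Row-reducing the augmented matrix [M | z] gives c = (-3, 3, 1).
Check: -3f1 + 3f2 + f3 = [-12, -12, -16].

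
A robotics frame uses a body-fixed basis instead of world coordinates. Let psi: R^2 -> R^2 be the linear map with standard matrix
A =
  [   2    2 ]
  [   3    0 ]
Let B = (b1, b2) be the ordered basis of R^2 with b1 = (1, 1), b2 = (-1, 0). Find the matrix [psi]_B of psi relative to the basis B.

[[3, -3], [-1, -1]]

The j-th column of [psi]_B is [psi(bj)]_B.
psi(b1) = A b1 = (4, 3) = 3b1 - b2, so column 1 is (3, -1).
Repeating for b2 and assembling the columns gives [[3, -3], [-1, -1]].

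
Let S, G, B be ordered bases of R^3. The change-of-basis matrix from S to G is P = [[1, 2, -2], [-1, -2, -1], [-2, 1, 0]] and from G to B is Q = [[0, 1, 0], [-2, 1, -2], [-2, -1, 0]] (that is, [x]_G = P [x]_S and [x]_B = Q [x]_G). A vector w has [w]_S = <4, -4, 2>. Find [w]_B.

<2, 42, 14>

Composing the changes, [w]_B = Q P [w]_S.
Q P = [[-1, -2, -1], [1, -8, 3], [-1, -2, 5]]; applying this to <4, -4, 2> gives <2, 42, 14>.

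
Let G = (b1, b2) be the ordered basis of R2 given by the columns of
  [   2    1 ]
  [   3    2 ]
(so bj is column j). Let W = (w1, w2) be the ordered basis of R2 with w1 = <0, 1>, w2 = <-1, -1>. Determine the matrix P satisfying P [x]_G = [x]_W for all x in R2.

Take x = bj: its G-coordinates are the j-th standard unit vector, so P e_j — column j of P — equals [bj]_W.
b1 = w1 - 2w2, giving column 1 = <1, -2>; repeating for each j gives P = [[1, 1], [-2, -1]].

[[1, 1], [-2, -1]]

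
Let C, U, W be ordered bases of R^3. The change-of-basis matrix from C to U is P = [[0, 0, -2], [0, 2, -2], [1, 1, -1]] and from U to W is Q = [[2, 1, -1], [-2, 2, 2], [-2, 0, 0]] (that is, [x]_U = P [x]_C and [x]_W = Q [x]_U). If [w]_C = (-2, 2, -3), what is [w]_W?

(19, 14, -12)

Composing the changes, [w]_W = Q P [w]_C.
Q P = [[-1, 1, -5], [2, 6, -2], [0, 0, 4]]; applying this to (-2, 2, -3) gives (19, 14, -12).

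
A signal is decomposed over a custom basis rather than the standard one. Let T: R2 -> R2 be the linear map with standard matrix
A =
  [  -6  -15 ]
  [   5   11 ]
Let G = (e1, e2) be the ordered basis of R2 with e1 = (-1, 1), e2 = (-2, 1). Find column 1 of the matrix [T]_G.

Compute T(e1) = A e1 = (-9, 6) in standard coordinates.
Then write this in G-coordinates: solve for y in y_1 e1 + y_2 e2 = (-9, 6).
This gives y = (3, 3), which is column 1 of [T]_G.

(3, 3)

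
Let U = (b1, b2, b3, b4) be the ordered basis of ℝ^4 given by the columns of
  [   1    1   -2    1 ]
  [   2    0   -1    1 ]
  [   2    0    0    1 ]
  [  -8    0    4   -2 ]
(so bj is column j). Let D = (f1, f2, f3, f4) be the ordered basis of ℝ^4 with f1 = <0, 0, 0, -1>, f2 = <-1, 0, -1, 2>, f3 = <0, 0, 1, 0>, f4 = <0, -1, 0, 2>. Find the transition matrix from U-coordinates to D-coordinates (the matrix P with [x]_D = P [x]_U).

[[2, -2, 2, -2], [-1, -1, 2, -1], [1, -1, 2, 0], [-2, 0, 1, -1]]

Column j of P is [bj]_D, since P maps U-coordinates to D-coordinates.
Expressing b1 in D: b1 = 2f1 - f2 + f3 - 2f4, so column 1 of P is <2, -1, 1, -2>.
Doing the same for each bj gives P = [[2, -2, 2, -2], [-1, -1, 2, -1], [1, -1, 2, 0], [-2, 0, 1, -1]].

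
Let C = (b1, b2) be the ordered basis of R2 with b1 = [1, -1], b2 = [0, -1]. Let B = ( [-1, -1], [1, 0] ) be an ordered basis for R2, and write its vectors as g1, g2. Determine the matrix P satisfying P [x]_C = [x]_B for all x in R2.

Take x = bj: its C-coordinates are the j-th standard unit vector, so P e_j — column j of P — equals [bj]_B.
b1 = g1 + 2g2, giving column 1 = [1, 2]; repeating for each j gives P = [[1, 1], [2, 1]].

[[1, 1], [2, 1]]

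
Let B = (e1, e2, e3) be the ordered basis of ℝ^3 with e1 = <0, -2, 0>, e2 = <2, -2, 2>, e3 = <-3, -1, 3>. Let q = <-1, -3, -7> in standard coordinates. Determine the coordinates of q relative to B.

[q]_B is the unique c with M c = q, where M has columns e1, ..., e3.
Row-reducing the augmented matrix [M | q] gives c = (4, -2, -1).
Check: 4e1 - 2e2 - e3 = <-1, -3, -7>.

<4, -2, -1>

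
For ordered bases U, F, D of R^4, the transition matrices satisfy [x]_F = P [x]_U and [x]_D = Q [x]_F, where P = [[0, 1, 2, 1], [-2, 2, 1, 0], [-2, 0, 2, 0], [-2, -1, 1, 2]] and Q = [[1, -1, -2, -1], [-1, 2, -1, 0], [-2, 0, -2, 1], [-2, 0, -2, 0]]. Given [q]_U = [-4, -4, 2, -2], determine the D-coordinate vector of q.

[-38, -6, -10, -20]

First [q]_F = P [q]_U = [-2, 2, 12, 10].
Then [q]_D = Q [q]_F = [-38, -6, -10, -20].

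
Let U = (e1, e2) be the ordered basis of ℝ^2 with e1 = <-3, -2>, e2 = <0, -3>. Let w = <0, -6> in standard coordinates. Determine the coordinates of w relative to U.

[w]_U is the unique c with M c = w, where M has columns e1, e2.
System: -3c_1 + 0c_2 = 0, -2c_1 - 3c_2 = -6; solving gives c_1 = 0, c_2 = 2.
Check: 0·e1 + 2e2 = <0, -6>.

<0, 2>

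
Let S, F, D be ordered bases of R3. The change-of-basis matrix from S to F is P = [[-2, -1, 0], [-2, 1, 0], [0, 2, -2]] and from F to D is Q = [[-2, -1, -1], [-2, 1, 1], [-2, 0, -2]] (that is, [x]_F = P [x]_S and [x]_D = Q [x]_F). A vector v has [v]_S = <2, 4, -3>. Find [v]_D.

Composing the changes, [v]_D = Q P [v]_S.
Q P = [[6, -1, 2], [2, 5, -2], [4, -2, 4]]; applying this to <2, 4, -3> gives <2, 30, -12>.

<2, 30, -12>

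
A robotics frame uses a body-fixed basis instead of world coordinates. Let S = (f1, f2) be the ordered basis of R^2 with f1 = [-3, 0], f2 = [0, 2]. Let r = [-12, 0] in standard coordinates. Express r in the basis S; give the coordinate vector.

[4, 0]

[r]_S is the unique c with M c = r, where M has columns f1, f2.
System: -3c_1 + 0c_2 = -12, 0c_1 + 2c_2 = 0; solving gives c_1 = 4, c_2 = 0.
Check: 4f1 + 0·f2 = [-12, 0].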